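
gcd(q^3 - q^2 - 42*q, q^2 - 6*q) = q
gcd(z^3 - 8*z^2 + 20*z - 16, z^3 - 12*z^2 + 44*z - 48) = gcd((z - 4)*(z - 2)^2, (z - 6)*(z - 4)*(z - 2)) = z^2 - 6*z + 8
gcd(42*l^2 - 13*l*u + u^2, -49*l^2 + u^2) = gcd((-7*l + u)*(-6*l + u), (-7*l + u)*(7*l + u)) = -7*l + u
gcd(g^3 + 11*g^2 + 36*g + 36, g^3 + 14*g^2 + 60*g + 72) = g^2 + 8*g + 12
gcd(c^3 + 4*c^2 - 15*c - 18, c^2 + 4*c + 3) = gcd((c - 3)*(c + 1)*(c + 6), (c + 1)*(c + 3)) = c + 1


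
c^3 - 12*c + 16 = (c - 2)^2*(c + 4)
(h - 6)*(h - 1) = h^2 - 7*h + 6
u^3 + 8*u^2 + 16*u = u*(u + 4)^2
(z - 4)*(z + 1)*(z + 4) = z^3 + z^2 - 16*z - 16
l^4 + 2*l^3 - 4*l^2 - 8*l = l*(l - 2)*(l + 2)^2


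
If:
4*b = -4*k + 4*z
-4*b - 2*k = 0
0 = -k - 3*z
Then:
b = 0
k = 0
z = 0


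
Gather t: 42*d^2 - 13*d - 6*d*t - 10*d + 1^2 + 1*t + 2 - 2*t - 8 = 42*d^2 - 23*d + t*(-6*d - 1) - 5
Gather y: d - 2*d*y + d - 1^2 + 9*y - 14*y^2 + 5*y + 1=2*d - 14*y^2 + y*(14 - 2*d)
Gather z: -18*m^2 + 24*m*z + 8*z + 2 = -18*m^2 + z*(24*m + 8) + 2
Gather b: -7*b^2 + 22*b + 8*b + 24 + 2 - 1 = -7*b^2 + 30*b + 25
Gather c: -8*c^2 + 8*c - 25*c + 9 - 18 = -8*c^2 - 17*c - 9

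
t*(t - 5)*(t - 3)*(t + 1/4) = t^4 - 31*t^3/4 + 13*t^2 + 15*t/4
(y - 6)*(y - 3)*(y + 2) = y^3 - 7*y^2 + 36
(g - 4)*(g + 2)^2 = g^3 - 12*g - 16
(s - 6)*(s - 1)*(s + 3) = s^3 - 4*s^2 - 15*s + 18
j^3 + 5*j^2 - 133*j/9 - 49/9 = (j - 7/3)*(j + 1/3)*(j + 7)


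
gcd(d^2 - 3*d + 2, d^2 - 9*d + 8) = d - 1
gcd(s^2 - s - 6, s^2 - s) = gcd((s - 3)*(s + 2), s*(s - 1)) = 1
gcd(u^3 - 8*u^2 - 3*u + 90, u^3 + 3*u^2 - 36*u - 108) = u^2 - 3*u - 18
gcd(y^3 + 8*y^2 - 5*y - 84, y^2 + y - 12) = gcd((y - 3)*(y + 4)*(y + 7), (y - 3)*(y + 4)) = y^2 + y - 12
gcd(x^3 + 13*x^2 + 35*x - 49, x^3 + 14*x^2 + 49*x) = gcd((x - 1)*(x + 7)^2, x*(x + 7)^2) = x^2 + 14*x + 49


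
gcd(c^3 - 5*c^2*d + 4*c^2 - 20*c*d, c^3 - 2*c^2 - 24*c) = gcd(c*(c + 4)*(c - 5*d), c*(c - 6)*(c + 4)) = c^2 + 4*c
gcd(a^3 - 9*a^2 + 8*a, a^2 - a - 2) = 1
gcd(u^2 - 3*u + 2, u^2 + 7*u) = 1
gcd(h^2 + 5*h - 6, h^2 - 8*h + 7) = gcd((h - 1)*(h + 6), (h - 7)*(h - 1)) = h - 1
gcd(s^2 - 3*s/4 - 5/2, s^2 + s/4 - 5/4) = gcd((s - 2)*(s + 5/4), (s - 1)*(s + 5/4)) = s + 5/4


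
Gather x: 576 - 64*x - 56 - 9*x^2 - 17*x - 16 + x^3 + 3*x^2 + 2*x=x^3 - 6*x^2 - 79*x + 504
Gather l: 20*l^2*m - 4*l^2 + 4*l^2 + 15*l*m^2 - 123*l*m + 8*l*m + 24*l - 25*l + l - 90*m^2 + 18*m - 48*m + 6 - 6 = 20*l^2*m + l*(15*m^2 - 115*m) - 90*m^2 - 30*m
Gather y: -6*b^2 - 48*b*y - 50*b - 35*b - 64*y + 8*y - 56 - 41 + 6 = -6*b^2 - 85*b + y*(-48*b - 56) - 91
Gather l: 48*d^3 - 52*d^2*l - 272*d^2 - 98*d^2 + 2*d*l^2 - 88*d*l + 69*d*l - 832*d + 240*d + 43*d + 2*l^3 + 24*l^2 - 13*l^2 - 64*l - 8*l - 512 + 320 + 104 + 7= 48*d^3 - 370*d^2 - 549*d + 2*l^3 + l^2*(2*d + 11) + l*(-52*d^2 - 19*d - 72) - 81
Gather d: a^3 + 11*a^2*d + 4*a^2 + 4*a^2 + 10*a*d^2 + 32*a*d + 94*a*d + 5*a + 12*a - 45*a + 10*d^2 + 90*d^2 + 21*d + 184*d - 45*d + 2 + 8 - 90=a^3 + 8*a^2 - 28*a + d^2*(10*a + 100) + d*(11*a^2 + 126*a + 160) - 80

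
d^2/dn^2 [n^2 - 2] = 2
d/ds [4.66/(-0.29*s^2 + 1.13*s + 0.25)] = (2.7028*s - 5.2658)/(-0.29*s^2 + 1.13*s + 0.25)^2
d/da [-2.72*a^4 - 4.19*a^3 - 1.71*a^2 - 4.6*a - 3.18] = -10.88*a^3 - 12.57*a^2 - 3.42*a - 4.6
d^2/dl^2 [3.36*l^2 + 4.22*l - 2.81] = 6.72000000000000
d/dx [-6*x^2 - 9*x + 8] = -12*x - 9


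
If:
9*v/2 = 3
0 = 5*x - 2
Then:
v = 2/3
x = 2/5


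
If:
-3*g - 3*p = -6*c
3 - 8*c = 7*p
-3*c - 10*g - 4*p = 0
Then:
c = 18/209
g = -3/19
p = 69/209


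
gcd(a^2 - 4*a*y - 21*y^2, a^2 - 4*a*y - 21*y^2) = -a^2 + 4*a*y + 21*y^2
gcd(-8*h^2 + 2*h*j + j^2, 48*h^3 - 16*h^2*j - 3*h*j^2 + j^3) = 4*h + j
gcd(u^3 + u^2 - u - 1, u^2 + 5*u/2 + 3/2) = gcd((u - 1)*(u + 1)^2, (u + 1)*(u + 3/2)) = u + 1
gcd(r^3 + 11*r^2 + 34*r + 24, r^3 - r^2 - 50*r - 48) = r^2 + 7*r + 6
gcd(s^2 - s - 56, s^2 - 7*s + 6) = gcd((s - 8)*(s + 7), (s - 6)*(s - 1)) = 1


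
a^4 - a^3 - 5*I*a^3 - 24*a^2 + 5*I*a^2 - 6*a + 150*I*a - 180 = (a - 6)*(a + 5)*(a - 6*I)*(a + I)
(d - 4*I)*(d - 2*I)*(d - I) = d^3 - 7*I*d^2 - 14*d + 8*I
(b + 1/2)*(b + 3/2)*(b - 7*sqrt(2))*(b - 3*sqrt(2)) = b^4 - 10*sqrt(2)*b^3 + 2*b^3 - 20*sqrt(2)*b^2 + 171*b^2/4 - 15*sqrt(2)*b/2 + 84*b + 63/2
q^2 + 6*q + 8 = (q + 2)*(q + 4)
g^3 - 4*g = g*(g - 2)*(g + 2)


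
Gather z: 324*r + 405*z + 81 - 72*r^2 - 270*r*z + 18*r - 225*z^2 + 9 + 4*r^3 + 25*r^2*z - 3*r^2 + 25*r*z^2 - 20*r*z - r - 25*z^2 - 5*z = 4*r^3 - 75*r^2 + 341*r + z^2*(25*r - 250) + z*(25*r^2 - 290*r + 400) + 90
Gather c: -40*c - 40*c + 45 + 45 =90 - 80*c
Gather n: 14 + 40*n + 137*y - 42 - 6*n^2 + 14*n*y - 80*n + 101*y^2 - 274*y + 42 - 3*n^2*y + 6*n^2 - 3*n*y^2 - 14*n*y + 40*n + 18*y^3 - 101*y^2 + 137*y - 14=-3*n^2*y - 3*n*y^2 + 18*y^3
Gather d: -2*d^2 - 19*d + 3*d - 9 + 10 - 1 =-2*d^2 - 16*d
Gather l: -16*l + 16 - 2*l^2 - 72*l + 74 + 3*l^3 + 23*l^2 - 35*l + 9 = 3*l^3 + 21*l^2 - 123*l + 99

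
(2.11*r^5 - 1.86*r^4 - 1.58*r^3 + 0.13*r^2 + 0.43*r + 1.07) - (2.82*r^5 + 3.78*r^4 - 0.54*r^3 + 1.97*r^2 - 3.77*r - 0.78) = -0.71*r^5 - 5.64*r^4 - 1.04*r^3 - 1.84*r^2 + 4.2*r + 1.85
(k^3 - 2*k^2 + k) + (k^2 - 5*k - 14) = k^3 - k^2 - 4*k - 14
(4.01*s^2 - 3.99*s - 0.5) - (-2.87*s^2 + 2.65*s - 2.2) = 6.88*s^2 - 6.64*s + 1.7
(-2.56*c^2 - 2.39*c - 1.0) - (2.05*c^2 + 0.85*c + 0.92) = -4.61*c^2 - 3.24*c - 1.92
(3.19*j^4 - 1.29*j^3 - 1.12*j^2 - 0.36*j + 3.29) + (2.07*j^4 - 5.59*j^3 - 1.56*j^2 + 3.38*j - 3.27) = 5.26*j^4 - 6.88*j^3 - 2.68*j^2 + 3.02*j + 0.02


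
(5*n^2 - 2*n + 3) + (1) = 5*n^2 - 2*n + 4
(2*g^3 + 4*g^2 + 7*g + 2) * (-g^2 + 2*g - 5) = -2*g^5 - 9*g^3 - 8*g^2 - 31*g - 10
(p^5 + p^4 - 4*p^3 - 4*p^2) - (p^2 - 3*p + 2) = p^5 + p^4 - 4*p^3 - 5*p^2 + 3*p - 2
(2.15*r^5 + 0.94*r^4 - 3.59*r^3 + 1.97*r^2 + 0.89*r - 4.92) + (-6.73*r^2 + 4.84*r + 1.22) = 2.15*r^5 + 0.94*r^4 - 3.59*r^3 - 4.76*r^2 + 5.73*r - 3.7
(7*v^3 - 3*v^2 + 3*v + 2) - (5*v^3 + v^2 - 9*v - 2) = 2*v^3 - 4*v^2 + 12*v + 4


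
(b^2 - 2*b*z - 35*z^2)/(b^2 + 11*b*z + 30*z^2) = (b - 7*z)/(b + 6*z)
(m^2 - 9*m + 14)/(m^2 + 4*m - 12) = (m - 7)/(m + 6)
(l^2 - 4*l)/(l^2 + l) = (l - 4)/(l + 1)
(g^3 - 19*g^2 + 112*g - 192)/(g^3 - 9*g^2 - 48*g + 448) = (g - 3)/(g + 7)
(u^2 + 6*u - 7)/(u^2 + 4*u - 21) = (u - 1)/(u - 3)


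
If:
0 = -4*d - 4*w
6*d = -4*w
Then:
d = 0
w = 0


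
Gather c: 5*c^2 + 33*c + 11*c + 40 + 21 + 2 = 5*c^2 + 44*c + 63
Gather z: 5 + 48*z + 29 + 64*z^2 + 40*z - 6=64*z^2 + 88*z + 28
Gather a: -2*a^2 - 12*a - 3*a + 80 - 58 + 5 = -2*a^2 - 15*a + 27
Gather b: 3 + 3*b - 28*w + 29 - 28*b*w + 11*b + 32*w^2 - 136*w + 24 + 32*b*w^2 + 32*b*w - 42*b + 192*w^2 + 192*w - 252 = b*(32*w^2 + 4*w - 28) + 224*w^2 + 28*w - 196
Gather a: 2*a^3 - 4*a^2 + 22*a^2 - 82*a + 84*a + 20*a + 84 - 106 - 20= 2*a^3 + 18*a^2 + 22*a - 42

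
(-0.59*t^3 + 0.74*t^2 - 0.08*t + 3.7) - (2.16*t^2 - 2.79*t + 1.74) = -0.59*t^3 - 1.42*t^2 + 2.71*t + 1.96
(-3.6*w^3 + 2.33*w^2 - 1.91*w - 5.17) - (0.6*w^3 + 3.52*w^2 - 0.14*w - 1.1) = -4.2*w^3 - 1.19*w^2 - 1.77*w - 4.07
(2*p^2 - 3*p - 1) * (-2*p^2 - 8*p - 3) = -4*p^4 - 10*p^3 + 20*p^2 + 17*p + 3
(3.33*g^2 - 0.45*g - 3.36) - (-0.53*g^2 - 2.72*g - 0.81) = 3.86*g^2 + 2.27*g - 2.55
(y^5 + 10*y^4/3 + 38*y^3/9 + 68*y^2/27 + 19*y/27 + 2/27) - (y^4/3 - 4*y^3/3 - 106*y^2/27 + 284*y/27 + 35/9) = y^5 + 3*y^4 + 50*y^3/9 + 58*y^2/9 - 265*y/27 - 103/27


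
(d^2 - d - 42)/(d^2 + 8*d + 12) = (d - 7)/(d + 2)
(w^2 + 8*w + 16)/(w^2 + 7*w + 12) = (w + 4)/(w + 3)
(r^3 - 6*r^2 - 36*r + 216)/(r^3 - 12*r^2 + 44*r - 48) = (r^2 - 36)/(r^2 - 6*r + 8)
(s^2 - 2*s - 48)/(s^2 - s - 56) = (s + 6)/(s + 7)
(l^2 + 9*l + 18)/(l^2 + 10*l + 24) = (l + 3)/(l + 4)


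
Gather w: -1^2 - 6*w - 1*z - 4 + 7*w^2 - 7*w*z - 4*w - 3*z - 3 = 7*w^2 + w*(-7*z - 10) - 4*z - 8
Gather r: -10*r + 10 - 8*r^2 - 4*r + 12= -8*r^2 - 14*r + 22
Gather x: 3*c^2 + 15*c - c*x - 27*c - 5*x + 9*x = 3*c^2 - 12*c + x*(4 - c)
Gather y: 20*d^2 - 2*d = 20*d^2 - 2*d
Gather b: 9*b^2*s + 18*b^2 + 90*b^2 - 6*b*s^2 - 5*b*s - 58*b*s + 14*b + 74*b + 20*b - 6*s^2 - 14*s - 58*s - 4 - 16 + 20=b^2*(9*s + 108) + b*(-6*s^2 - 63*s + 108) - 6*s^2 - 72*s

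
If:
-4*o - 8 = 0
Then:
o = -2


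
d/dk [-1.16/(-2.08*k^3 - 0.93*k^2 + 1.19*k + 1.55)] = (-7.2384*k^2 - 2.1576*k + 1.3804)/(2.08*k^3 + 0.93*k^2 - 1.19*k - 1.55)^2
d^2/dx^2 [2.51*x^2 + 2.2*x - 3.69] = 5.02000000000000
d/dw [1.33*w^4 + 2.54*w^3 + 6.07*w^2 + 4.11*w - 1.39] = 5.32*w^3 + 7.62*w^2 + 12.14*w + 4.11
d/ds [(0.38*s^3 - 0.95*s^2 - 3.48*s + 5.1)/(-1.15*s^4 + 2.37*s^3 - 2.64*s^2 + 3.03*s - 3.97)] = (0.437*s^6 - 2.185*s^5 - 10.7577*s^4 + 42.258*s^3 - 52.8525*s^2 + 34.471*s - 1.6374)/(1.3225*s^8 - 5.451*s^7 + 11.6889*s^6 - 19.4826*s^5 + 30.4628*s^4 - 34.8162*s^3 + 30.1425*s^2 - 24.0582*s + 15.7609)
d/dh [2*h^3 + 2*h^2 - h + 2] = 6*h^2 + 4*h - 1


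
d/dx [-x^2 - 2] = -2*x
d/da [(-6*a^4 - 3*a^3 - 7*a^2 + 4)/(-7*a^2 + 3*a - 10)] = (84*a^5 - 33*a^4 + 222*a^3 + 69*a^2 + 196*a - 12)/(49*a^4 - 42*a^3 + 149*a^2 - 60*a + 100)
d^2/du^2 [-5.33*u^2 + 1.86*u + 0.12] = -10.6600000000000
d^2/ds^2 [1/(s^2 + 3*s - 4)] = 2*(-s^2 - 3*s + (2*s + 3)^2 + 4)/(s^2 + 3*s - 4)^3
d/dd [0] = 0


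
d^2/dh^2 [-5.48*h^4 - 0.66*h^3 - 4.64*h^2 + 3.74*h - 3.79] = -65.76*h^2 - 3.96*h - 9.28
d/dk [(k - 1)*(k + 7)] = 2*k + 6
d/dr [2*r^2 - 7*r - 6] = 4*r - 7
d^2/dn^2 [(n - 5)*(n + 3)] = 2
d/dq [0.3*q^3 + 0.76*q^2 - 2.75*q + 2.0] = 0.9*q^2 + 1.52*q - 2.75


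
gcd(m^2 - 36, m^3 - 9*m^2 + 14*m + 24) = m - 6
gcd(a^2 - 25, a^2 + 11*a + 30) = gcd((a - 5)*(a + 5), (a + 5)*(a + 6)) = a + 5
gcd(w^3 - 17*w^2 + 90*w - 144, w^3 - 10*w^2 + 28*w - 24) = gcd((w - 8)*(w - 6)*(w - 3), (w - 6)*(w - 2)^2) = w - 6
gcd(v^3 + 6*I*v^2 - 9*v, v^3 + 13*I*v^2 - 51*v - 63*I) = v^2 + 6*I*v - 9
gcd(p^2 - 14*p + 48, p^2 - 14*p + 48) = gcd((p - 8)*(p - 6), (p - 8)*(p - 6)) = p^2 - 14*p + 48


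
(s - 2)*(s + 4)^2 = s^3 + 6*s^2 - 32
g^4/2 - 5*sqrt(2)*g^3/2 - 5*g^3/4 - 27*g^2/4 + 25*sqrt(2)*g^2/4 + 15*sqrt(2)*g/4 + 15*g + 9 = (g/2 + sqrt(2)/2)*(g - 3)*(g + 1/2)*(g - 6*sqrt(2))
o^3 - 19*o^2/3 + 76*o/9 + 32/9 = (o - 4)*(o - 8/3)*(o + 1/3)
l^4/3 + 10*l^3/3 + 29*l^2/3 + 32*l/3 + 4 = (l/3 + 1/3)*(l + 1)*(l + 2)*(l + 6)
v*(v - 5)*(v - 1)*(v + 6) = v^4 - 31*v^2 + 30*v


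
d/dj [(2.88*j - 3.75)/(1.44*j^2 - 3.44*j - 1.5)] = (-4.1472*j^2 + 10.8*j - 17.22)/(2.0736*j^4 - 9.9072*j^3 + 7.5136*j^2 + 10.32*j + 2.25)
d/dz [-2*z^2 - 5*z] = -4*z - 5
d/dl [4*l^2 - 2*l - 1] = 8*l - 2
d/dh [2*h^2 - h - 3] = 4*h - 1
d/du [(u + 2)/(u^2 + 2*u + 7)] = (u^2 + 2*u - 2*(u + 1)*(u + 2) + 7)/(u^2 + 2*u + 7)^2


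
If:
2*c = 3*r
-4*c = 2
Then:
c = -1/2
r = -1/3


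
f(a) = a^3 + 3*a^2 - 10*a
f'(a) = 3*a^2 + 6*a - 10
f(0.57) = -4.54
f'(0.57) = -5.61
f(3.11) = 28.00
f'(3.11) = 37.68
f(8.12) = 651.99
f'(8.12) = 236.52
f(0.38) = -3.31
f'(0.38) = -7.29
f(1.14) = -6.02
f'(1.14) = 0.74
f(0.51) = -4.19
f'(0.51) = -6.16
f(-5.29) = -11.18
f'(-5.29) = 42.21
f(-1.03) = 12.39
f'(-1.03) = -13.00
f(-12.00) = -1176.00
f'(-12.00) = 350.00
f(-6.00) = -48.00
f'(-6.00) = 62.00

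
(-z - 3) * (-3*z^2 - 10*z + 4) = 3*z^3 + 19*z^2 + 26*z - 12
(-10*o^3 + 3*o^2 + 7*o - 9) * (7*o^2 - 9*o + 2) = -70*o^5 + 111*o^4 + 2*o^3 - 120*o^2 + 95*o - 18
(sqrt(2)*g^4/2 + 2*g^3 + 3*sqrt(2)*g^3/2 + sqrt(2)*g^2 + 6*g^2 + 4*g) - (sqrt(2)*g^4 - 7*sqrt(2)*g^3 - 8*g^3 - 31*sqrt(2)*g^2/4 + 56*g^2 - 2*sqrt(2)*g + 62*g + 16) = -sqrt(2)*g^4/2 + 10*g^3 + 17*sqrt(2)*g^3/2 - 50*g^2 + 35*sqrt(2)*g^2/4 - 58*g + 2*sqrt(2)*g - 16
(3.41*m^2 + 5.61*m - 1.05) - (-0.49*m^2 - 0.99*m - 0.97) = 3.9*m^2 + 6.6*m - 0.0800000000000001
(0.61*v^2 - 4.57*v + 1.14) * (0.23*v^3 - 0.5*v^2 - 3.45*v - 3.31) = 0.1403*v^5 - 1.3561*v^4 + 0.4427*v^3 + 13.1774*v^2 + 11.1937*v - 3.7734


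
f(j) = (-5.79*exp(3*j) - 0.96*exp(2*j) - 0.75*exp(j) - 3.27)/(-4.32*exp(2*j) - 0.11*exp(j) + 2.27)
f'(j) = (8.64*exp(2*j) + 0.11*exp(j))*(-5.79*exp(3*j) - 0.96*exp(2*j) - 0.75*exp(j) - 3.27)/(-4.32*exp(2*j) - 0.11*exp(j) + 2.27)^2 + (-17.37*exp(3*j) - 1.92*exp(2*j) - 0.75*exp(j))/(-4.32*exp(2*j) - 0.11*exp(j) + 2.27) = (25.0128*exp(4*j) + 1.2738*exp(3*j) - 42.5643*exp(2*j) - 32.6112*exp(j) - 2.0622)*exp(j)/(18.6624*exp(4*j) + 0.9504*exp(3*j) - 19.6007*exp(2*j) - 0.4994*exp(j) + 5.1529)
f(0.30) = 3.53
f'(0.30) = -1.53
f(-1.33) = -1.88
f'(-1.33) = -0.95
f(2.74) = 21.00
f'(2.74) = 20.69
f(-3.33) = -1.46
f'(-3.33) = -0.02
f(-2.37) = -1.51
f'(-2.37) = -0.10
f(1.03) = 4.39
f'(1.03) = 3.13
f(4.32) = 100.97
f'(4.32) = 100.76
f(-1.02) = -2.36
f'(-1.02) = -2.44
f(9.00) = 10860.57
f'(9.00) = 10860.38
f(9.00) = 10860.57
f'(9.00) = 10860.38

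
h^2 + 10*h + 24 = (h + 4)*(h + 6)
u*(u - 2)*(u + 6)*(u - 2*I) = u^4 + 4*u^3 - 2*I*u^3 - 12*u^2 - 8*I*u^2 + 24*I*u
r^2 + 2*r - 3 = (r - 1)*(r + 3)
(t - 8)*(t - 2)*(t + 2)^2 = t^4 - 6*t^3 - 20*t^2 + 24*t + 64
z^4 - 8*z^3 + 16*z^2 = z^2*(z - 4)^2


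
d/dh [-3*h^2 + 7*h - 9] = 7 - 6*h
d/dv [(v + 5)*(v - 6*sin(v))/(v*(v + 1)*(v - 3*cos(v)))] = (-v*(v + 1)*(v + 5)*(v - 6*sin(v))*(3*sin(v) + 1) + v*(v + 1)*(v - 3*cos(v))*(v - (v + 5)*(6*cos(v) - 1) - 6*sin(v)) - v*(v + 5)*(v - 6*sin(v))*(v - 3*cos(v)) - (v + 1)*(v + 5)*(v - 6*sin(v))*(v - 3*cos(v)))/(v^2*(v + 1)^2*(v - 3*cos(v))^2)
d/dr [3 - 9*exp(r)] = -9*exp(r)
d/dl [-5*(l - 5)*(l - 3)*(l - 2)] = -15*l^2 + 100*l - 155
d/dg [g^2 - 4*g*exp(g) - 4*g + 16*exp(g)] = -4*g*exp(g) + 2*g + 12*exp(g) - 4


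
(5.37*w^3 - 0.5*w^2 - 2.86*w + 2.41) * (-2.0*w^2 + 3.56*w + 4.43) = -10.74*w^5 + 20.1172*w^4 + 27.7291*w^3 - 17.2166*w^2 - 4.0902*w + 10.6763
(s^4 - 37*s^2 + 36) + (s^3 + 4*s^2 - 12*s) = s^4 + s^3 - 33*s^2 - 12*s + 36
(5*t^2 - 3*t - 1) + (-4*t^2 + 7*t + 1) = t^2 + 4*t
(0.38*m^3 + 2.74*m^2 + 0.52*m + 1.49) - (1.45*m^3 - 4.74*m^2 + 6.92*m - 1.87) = -1.07*m^3 + 7.48*m^2 - 6.4*m + 3.36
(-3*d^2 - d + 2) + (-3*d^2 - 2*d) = -6*d^2 - 3*d + 2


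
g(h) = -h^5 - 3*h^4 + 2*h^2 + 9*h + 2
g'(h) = -5*h^4 - 12*h^3 + 4*h + 9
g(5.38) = -6912.27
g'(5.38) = -6027.02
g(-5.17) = 1559.25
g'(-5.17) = -1925.59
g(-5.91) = 3568.79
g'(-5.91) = -3637.40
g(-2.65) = -25.07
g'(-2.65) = -24.86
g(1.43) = 0.44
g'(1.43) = -41.28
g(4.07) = -1868.22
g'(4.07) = -2155.73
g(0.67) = 8.19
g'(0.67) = 7.06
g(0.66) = 8.12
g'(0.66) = 7.24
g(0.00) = 2.00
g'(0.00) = 9.00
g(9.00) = -78487.00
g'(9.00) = -41508.00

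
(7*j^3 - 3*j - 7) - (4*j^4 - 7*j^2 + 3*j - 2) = -4*j^4 + 7*j^3 + 7*j^2 - 6*j - 5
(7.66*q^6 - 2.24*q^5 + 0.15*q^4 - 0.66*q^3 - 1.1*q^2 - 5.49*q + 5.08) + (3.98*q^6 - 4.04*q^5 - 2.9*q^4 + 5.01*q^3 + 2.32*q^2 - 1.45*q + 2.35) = 11.64*q^6 - 6.28*q^5 - 2.75*q^4 + 4.35*q^3 + 1.22*q^2 - 6.94*q + 7.43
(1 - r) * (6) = 6 - 6*r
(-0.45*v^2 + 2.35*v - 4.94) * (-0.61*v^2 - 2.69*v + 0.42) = 0.2745*v^4 - 0.223*v^3 - 3.4971*v^2 + 14.2756*v - 2.0748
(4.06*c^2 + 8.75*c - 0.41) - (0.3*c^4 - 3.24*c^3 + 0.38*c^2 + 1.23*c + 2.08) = -0.3*c^4 + 3.24*c^3 + 3.68*c^2 + 7.52*c - 2.49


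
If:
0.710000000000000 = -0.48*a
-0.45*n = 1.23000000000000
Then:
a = -1.48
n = -2.73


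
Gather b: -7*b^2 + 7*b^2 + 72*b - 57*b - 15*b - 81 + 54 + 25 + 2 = 0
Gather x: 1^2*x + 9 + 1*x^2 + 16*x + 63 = x^2 + 17*x + 72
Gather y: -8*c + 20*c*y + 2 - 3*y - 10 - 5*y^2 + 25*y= -8*c - 5*y^2 + y*(20*c + 22) - 8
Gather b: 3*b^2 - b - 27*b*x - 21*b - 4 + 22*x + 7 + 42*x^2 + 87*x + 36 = 3*b^2 + b*(-27*x - 22) + 42*x^2 + 109*x + 39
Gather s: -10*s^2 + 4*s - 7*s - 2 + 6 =-10*s^2 - 3*s + 4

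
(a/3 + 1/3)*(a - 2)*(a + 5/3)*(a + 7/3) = a^4/3 + a^3 - 19*a^2/27 - 107*a/27 - 70/27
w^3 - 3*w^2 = w^2*(w - 3)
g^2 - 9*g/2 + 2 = (g - 4)*(g - 1/2)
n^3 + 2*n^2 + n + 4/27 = (n + 1/3)^2*(n + 4/3)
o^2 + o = o*(o + 1)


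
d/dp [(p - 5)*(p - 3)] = 2*p - 8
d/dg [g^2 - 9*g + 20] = 2*g - 9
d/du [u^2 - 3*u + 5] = 2*u - 3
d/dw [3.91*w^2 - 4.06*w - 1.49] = 7.82*w - 4.06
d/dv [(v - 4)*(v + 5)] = 2*v + 1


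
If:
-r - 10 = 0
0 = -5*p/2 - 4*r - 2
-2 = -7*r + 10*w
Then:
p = 76/5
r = -10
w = -36/5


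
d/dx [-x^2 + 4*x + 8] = 4 - 2*x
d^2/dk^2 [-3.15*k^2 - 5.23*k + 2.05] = -6.30000000000000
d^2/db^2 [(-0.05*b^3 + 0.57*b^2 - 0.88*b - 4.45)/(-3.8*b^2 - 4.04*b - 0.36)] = (-7.105427357601e-15*b^4 + 44.41104*b^3 + 390.66288*b^2 + 402.71424*b + 130.379552)/(54.872*b^6 + 175.0128*b^5 + 201.66144*b^4 + 99.099584*b^3 + 19.104768*b^2 + 1.570752*b + 0.046656)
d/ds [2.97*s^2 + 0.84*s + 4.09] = 5.94*s + 0.84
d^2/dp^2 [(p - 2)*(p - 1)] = 2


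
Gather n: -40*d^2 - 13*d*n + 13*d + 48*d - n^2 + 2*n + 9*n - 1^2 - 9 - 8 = -40*d^2 + 61*d - n^2 + n*(11 - 13*d) - 18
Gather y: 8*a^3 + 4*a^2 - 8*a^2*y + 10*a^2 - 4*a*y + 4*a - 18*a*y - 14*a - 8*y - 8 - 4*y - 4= 8*a^3 + 14*a^2 - 10*a + y*(-8*a^2 - 22*a - 12) - 12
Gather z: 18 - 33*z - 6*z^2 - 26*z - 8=-6*z^2 - 59*z + 10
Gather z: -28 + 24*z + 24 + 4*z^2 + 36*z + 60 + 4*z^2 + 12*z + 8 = 8*z^2 + 72*z + 64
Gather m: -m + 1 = 1 - m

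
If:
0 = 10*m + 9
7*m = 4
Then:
No Solution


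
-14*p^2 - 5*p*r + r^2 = (-7*p + r)*(2*p + r)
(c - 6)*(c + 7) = c^2 + c - 42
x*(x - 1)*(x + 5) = x^3 + 4*x^2 - 5*x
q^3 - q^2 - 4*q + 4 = (q - 2)*(q - 1)*(q + 2)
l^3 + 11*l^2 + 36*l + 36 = (l + 2)*(l + 3)*(l + 6)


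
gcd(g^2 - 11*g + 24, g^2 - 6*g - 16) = g - 8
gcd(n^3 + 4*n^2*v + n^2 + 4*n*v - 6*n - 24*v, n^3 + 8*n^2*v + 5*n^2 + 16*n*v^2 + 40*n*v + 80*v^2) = n + 4*v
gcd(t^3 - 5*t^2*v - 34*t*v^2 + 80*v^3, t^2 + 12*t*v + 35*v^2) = t + 5*v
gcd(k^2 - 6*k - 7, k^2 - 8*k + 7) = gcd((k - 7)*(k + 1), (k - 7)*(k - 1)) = k - 7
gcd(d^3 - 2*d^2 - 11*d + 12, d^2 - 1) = d - 1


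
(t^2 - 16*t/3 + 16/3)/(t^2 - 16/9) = 3*(t - 4)/(3*t + 4)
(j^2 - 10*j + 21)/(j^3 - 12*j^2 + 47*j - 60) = (j - 7)/(j^2 - 9*j + 20)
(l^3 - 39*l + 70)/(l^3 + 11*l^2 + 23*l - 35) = (l^2 - 7*l + 10)/(l^2 + 4*l - 5)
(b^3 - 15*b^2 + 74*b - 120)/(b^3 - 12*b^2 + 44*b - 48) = (b - 5)/(b - 2)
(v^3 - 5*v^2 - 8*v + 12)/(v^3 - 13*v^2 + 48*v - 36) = (v + 2)/(v - 6)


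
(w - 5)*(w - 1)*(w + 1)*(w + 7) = w^4 + 2*w^3 - 36*w^2 - 2*w + 35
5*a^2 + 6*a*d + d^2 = (a + d)*(5*a + d)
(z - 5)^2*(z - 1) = z^3 - 11*z^2 + 35*z - 25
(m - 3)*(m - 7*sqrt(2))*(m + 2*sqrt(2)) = m^3 - 5*sqrt(2)*m^2 - 3*m^2 - 28*m + 15*sqrt(2)*m + 84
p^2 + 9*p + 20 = (p + 4)*(p + 5)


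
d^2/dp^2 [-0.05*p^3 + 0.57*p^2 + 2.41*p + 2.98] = 1.14 - 0.3*p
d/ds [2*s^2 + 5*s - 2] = 4*s + 5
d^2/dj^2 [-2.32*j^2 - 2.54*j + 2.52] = -4.64000000000000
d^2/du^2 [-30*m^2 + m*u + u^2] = 2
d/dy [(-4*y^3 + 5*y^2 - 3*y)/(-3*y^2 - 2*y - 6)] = (12*y^4 + 16*y^3 + 53*y^2 - 60*y + 18)/(9*y^4 + 12*y^3 + 40*y^2 + 24*y + 36)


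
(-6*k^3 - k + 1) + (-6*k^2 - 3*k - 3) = -6*k^3 - 6*k^2 - 4*k - 2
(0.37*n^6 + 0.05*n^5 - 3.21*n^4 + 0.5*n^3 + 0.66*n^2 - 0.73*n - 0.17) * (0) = 0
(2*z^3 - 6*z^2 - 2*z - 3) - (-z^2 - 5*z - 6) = 2*z^3 - 5*z^2 + 3*z + 3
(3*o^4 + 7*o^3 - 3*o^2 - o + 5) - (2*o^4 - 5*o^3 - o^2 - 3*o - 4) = o^4 + 12*o^3 - 2*o^2 + 2*o + 9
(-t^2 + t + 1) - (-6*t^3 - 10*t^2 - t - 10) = 6*t^3 + 9*t^2 + 2*t + 11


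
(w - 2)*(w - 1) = w^2 - 3*w + 2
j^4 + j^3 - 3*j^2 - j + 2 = (j - 1)^2*(j + 1)*(j + 2)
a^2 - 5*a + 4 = (a - 4)*(a - 1)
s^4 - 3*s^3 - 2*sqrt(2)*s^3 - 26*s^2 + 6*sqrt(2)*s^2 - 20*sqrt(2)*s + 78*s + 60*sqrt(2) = (s - 3)*(s - 5*sqrt(2))*(s + sqrt(2))*(s + 2*sqrt(2))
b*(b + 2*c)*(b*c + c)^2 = b^4*c^2 + 2*b^3*c^3 + 2*b^3*c^2 + 4*b^2*c^3 + b^2*c^2 + 2*b*c^3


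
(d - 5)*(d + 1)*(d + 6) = d^3 + 2*d^2 - 29*d - 30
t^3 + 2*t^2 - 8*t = t*(t - 2)*(t + 4)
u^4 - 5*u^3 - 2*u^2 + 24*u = u*(u - 4)*(u - 3)*(u + 2)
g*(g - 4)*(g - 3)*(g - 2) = g^4 - 9*g^3 + 26*g^2 - 24*g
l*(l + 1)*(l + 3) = l^3 + 4*l^2 + 3*l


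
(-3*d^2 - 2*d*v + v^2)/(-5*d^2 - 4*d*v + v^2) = (-3*d + v)/(-5*d + v)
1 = 1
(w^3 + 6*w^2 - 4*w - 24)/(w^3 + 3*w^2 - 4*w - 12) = (w + 6)/(w + 3)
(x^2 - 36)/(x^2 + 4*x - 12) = (x - 6)/(x - 2)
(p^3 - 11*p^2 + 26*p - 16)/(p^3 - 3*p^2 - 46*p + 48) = (p - 2)/(p + 6)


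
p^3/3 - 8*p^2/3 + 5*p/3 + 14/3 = (p/3 + 1/3)*(p - 7)*(p - 2)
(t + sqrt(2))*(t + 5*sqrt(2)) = t^2 + 6*sqrt(2)*t + 10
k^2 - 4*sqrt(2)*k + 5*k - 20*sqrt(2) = (k + 5)*(k - 4*sqrt(2))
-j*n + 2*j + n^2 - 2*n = (-j + n)*(n - 2)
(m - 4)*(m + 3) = m^2 - m - 12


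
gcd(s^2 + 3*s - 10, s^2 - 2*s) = s - 2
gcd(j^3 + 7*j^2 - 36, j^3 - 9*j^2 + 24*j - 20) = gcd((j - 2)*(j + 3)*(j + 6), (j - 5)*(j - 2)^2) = j - 2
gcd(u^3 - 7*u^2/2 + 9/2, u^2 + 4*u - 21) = u - 3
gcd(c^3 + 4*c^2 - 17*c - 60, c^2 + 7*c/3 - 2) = c + 3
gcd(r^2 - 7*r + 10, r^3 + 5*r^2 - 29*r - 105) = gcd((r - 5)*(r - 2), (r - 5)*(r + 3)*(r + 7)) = r - 5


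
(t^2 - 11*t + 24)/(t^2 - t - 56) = (t - 3)/(t + 7)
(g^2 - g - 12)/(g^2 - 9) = (g - 4)/(g - 3)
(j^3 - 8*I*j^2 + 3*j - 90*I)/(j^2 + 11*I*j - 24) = (j^2 - 11*I*j - 30)/(j + 8*I)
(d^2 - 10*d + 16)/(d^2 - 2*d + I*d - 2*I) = (d - 8)/(d + I)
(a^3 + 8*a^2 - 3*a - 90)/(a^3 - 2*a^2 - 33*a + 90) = (a + 5)/(a - 5)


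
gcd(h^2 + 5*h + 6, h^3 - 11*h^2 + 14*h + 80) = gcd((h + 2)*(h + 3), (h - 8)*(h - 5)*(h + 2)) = h + 2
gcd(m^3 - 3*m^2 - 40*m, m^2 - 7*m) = m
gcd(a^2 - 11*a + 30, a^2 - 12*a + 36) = a - 6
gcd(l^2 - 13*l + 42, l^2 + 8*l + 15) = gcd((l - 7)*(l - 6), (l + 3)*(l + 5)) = 1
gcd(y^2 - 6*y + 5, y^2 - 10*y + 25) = y - 5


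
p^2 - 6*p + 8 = (p - 4)*(p - 2)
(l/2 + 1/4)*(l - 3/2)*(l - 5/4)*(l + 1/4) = l^4/2 - l^3 - l^2/32 + 17*l/32 + 15/128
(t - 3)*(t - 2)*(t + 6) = t^3 + t^2 - 24*t + 36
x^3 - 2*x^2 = x^2*(x - 2)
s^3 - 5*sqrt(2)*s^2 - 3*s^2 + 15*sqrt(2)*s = s*(s - 3)*(s - 5*sqrt(2))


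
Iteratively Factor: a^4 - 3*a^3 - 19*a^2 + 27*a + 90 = (a + 2)*(a^3 - 5*a^2 - 9*a + 45) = (a + 2)*(a + 3)*(a^2 - 8*a + 15) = (a - 3)*(a + 2)*(a + 3)*(a - 5)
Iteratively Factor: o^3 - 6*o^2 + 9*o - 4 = (o - 4)*(o^2 - 2*o + 1) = (o - 4)*(o - 1)*(o - 1)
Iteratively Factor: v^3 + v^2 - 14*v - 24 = (v - 4)*(v^2 + 5*v + 6) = (v - 4)*(v + 3)*(v + 2)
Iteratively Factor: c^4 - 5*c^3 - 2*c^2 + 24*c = (c - 3)*(c^3 - 2*c^2 - 8*c) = (c - 3)*(c + 2)*(c^2 - 4*c) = (c - 4)*(c - 3)*(c + 2)*(c)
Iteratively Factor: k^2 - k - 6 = (k + 2)*(k - 3)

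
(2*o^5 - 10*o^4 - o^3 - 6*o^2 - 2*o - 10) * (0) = 0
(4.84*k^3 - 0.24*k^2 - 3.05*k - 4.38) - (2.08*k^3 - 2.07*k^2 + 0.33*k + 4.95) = 2.76*k^3 + 1.83*k^2 - 3.38*k - 9.33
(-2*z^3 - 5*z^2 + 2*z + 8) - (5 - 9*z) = -2*z^3 - 5*z^2 + 11*z + 3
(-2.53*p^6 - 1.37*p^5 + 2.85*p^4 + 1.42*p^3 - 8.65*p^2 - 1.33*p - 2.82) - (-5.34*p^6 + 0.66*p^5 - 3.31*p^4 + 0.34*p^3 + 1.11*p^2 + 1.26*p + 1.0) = 2.81*p^6 - 2.03*p^5 + 6.16*p^4 + 1.08*p^3 - 9.76*p^2 - 2.59*p - 3.82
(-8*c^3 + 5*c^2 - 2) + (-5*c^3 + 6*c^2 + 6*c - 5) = -13*c^3 + 11*c^2 + 6*c - 7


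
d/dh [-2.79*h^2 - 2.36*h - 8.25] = -5.58*h - 2.36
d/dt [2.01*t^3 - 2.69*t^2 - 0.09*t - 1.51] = 6.03*t^2 - 5.38*t - 0.09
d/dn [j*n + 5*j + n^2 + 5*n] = j + 2*n + 5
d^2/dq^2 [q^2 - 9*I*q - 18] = 2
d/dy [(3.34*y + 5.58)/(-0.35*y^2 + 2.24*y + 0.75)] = (1.169*y^2 + 3.906*y - 9.9942)/(0.1225*y^4 - 1.568*y^3 + 4.4926*y^2 + 3.36*y + 0.5625)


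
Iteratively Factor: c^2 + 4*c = (c + 4)*(c)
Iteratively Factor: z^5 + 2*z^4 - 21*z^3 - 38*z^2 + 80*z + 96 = (z + 3)*(z^4 - z^3 - 18*z^2 + 16*z + 32) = (z - 2)*(z + 3)*(z^3 + z^2 - 16*z - 16) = (z - 4)*(z - 2)*(z + 3)*(z^2 + 5*z + 4) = (z - 4)*(z - 2)*(z + 1)*(z + 3)*(z + 4)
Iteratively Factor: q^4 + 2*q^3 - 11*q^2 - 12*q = (q)*(q^3 + 2*q^2 - 11*q - 12) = q*(q + 1)*(q^2 + q - 12) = q*(q + 1)*(q + 4)*(q - 3)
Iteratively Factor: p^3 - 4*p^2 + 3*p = (p - 1)*(p^2 - 3*p) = p*(p - 1)*(p - 3)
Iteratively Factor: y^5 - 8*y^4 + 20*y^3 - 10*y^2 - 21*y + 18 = (y - 3)*(y^4 - 5*y^3 + 5*y^2 + 5*y - 6) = (y - 3)*(y + 1)*(y^3 - 6*y^2 + 11*y - 6) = (y - 3)*(y - 1)*(y + 1)*(y^2 - 5*y + 6) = (y - 3)^2*(y - 1)*(y + 1)*(y - 2)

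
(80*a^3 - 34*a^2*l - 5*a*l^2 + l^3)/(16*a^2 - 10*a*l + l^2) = 5*a + l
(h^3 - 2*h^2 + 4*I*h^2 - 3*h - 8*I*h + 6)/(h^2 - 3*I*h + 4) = (h^2 + h*(-2 + 3*I) - 6*I)/(h - 4*I)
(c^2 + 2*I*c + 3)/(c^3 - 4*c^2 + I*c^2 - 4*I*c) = (c^2 + 2*I*c + 3)/(c*(c^2 + c*(-4 + I) - 4*I))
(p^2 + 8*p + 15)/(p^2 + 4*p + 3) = (p + 5)/(p + 1)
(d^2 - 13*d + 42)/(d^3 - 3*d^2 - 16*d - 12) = (d - 7)/(d^2 + 3*d + 2)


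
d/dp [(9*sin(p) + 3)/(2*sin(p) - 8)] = -39*cos(p)/(2*(sin(p) - 4)^2)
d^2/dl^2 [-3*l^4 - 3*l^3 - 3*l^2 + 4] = -36*l^2 - 18*l - 6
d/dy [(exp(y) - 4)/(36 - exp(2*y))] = (2*(exp(y) - 4)*exp(y) - exp(2*y) + 36)*exp(y)/(exp(2*y) - 36)^2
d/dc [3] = 0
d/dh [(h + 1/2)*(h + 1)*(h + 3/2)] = 3*h^2 + 6*h + 11/4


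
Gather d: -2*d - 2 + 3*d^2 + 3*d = 3*d^2 + d - 2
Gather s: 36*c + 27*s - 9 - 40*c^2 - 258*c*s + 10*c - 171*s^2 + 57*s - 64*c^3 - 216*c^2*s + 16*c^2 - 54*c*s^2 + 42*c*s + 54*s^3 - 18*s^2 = -64*c^3 - 24*c^2 + 46*c + 54*s^3 + s^2*(-54*c - 189) + s*(-216*c^2 - 216*c + 84) - 9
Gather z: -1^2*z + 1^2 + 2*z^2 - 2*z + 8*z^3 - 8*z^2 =8*z^3 - 6*z^2 - 3*z + 1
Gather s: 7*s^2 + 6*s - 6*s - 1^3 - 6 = 7*s^2 - 7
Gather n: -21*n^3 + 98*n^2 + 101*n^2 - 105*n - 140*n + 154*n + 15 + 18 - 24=-21*n^3 + 199*n^2 - 91*n + 9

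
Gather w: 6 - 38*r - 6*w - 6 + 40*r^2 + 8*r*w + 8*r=40*r^2 - 30*r + w*(8*r - 6)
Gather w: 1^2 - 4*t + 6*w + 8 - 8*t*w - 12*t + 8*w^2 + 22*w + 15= -16*t + 8*w^2 + w*(28 - 8*t) + 24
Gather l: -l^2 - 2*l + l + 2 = -l^2 - l + 2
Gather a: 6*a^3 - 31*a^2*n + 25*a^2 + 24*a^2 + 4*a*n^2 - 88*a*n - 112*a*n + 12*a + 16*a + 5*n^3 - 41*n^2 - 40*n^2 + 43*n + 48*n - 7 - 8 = 6*a^3 + a^2*(49 - 31*n) + a*(4*n^2 - 200*n + 28) + 5*n^3 - 81*n^2 + 91*n - 15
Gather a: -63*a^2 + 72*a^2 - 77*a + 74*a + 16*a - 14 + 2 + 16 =9*a^2 + 13*a + 4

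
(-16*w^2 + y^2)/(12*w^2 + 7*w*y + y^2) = (-4*w + y)/(3*w + y)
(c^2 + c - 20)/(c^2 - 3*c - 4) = (c + 5)/(c + 1)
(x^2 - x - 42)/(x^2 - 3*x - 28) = (x + 6)/(x + 4)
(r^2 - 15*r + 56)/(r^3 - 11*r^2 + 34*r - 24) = (r^2 - 15*r + 56)/(r^3 - 11*r^2 + 34*r - 24)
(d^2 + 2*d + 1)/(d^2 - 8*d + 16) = (d^2 + 2*d + 1)/(d^2 - 8*d + 16)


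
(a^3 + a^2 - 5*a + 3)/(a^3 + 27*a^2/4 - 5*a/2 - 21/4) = 4*(a^2 + 2*a - 3)/(4*a^2 + 31*a + 21)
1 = 1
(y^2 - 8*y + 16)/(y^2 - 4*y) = (y - 4)/y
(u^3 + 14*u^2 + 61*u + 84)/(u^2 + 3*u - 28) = (u^2 + 7*u + 12)/(u - 4)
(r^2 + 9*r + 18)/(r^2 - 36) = (r + 3)/(r - 6)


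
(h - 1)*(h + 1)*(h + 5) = h^3 + 5*h^2 - h - 5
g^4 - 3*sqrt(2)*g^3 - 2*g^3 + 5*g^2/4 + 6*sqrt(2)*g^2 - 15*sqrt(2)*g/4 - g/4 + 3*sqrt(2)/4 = (g - 1)*(g - 1/2)^2*(g - 3*sqrt(2))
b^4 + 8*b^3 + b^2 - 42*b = b*(b - 2)*(b + 3)*(b + 7)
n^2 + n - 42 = (n - 6)*(n + 7)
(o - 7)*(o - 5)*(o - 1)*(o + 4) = o^4 - 9*o^3 - 5*o^2 + 153*o - 140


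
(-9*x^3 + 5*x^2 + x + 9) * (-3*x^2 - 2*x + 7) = 27*x^5 + 3*x^4 - 76*x^3 + 6*x^2 - 11*x + 63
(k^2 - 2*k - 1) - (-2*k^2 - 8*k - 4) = 3*k^2 + 6*k + 3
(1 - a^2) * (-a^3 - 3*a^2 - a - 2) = a^5 + 3*a^4 - a^2 - a - 2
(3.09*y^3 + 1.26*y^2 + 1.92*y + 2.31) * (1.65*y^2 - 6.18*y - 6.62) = 5.0985*y^5 - 17.0172*y^4 - 25.0746*y^3 - 16.3953*y^2 - 26.9862*y - 15.2922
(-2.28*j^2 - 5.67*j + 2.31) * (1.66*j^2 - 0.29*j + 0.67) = -3.7848*j^4 - 8.751*j^3 + 3.9513*j^2 - 4.4688*j + 1.5477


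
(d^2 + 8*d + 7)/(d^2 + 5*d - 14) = (d + 1)/(d - 2)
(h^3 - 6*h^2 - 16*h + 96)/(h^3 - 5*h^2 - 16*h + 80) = (h - 6)/(h - 5)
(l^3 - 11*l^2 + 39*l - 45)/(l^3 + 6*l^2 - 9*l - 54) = (l^2 - 8*l + 15)/(l^2 + 9*l + 18)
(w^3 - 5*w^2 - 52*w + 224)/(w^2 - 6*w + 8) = (w^2 - w - 56)/(w - 2)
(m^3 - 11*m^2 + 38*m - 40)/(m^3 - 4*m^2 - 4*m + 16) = (m - 5)/(m + 2)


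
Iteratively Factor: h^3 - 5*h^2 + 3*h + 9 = (h + 1)*(h^2 - 6*h + 9) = (h - 3)*(h + 1)*(h - 3)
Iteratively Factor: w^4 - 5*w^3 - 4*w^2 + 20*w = (w + 2)*(w^3 - 7*w^2 + 10*w) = w*(w + 2)*(w^2 - 7*w + 10) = w*(w - 2)*(w + 2)*(w - 5)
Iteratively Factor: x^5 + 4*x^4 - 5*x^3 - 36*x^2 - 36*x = (x + 2)*(x^4 + 2*x^3 - 9*x^2 - 18*x) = (x - 3)*(x + 2)*(x^3 + 5*x^2 + 6*x) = (x - 3)*(x + 2)*(x + 3)*(x^2 + 2*x) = x*(x - 3)*(x + 2)*(x + 3)*(x + 2)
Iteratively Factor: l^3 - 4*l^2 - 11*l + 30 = (l - 2)*(l^2 - 2*l - 15) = (l - 2)*(l + 3)*(l - 5)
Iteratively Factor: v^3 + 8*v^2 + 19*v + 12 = (v + 1)*(v^2 + 7*v + 12) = (v + 1)*(v + 3)*(v + 4)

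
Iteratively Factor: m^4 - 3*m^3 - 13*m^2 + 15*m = (m)*(m^3 - 3*m^2 - 13*m + 15) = m*(m + 3)*(m^2 - 6*m + 5) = m*(m - 1)*(m + 3)*(m - 5)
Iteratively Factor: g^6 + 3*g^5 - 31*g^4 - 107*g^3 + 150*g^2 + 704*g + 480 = (g + 4)*(g^5 - g^4 - 27*g^3 + g^2 + 146*g + 120) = (g + 2)*(g + 4)*(g^4 - 3*g^3 - 21*g^2 + 43*g + 60) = (g - 3)*(g + 2)*(g + 4)*(g^3 - 21*g - 20) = (g - 3)*(g + 2)*(g + 4)^2*(g^2 - 4*g - 5) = (g - 3)*(g + 1)*(g + 2)*(g + 4)^2*(g - 5)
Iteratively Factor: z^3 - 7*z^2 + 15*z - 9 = (z - 3)*(z^2 - 4*z + 3) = (z - 3)^2*(z - 1)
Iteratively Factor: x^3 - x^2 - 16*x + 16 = (x + 4)*(x^2 - 5*x + 4) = (x - 4)*(x + 4)*(x - 1)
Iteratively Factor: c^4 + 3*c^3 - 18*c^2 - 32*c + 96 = (c - 2)*(c^3 + 5*c^2 - 8*c - 48) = (c - 3)*(c - 2)*(c^2 + 8*c + 16) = (c - 3)*(c - 2)*(c + 4)*(c + 4)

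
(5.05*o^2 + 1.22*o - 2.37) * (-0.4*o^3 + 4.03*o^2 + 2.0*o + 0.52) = -2.02*o^5 + 19.8635*o^4 + 15.9646*o^3 - 4.4851*o^2 - 4.1056*o - 1.2324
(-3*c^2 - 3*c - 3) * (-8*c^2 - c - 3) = 24*c^4 + 27*c^3 + 36*c^2 + 12*c + 9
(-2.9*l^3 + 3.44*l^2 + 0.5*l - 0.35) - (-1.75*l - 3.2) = -2.9*l^3 + 3.44*l^2 + 2.25*l + 2.85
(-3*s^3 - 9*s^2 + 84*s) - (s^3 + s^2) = -4*s^3 - 10*s^2 + 84*s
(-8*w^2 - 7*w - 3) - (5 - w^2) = -7*w^2 - 7*w - 8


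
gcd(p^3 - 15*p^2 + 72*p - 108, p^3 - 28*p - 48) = p - 6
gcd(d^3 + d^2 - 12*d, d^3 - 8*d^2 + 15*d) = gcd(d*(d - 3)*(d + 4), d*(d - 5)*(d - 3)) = d^2 - 3*d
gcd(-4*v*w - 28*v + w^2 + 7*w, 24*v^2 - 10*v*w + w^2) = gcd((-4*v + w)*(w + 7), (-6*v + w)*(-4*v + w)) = 4*v - w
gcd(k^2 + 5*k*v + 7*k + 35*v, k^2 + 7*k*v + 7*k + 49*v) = k + 7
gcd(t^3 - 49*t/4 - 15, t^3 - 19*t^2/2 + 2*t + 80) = t^2 - 3*t/2 - 10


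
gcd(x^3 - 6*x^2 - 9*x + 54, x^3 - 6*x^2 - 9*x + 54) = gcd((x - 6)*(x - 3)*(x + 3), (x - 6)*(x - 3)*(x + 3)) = x^3 - 6*x^2 - 9*x + 54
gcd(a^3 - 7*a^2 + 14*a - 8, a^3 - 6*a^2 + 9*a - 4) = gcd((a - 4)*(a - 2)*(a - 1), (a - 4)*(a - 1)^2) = a^2 - 5*a + 4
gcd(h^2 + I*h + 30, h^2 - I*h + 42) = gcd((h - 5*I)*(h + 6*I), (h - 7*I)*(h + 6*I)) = h + 6*I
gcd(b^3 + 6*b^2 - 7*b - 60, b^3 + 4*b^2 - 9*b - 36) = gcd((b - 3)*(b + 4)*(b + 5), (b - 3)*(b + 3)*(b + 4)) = b^2 + b - 12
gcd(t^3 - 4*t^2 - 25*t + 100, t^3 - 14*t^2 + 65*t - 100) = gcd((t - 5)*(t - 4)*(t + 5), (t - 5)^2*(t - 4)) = t^2 - 9*t + 20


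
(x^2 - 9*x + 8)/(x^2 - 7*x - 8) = (x - 1)/(x + 1)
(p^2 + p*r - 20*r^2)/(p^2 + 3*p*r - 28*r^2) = (p + 5*r)/(p + 7*r)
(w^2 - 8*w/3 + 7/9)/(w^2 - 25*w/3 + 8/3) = (w - 7/3)/(w - 8)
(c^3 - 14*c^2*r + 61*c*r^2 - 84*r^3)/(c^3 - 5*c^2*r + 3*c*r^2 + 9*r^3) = (-c^2 + 11*c*r - 28*r^2)/(-c^2 + 2*c*r + 3*r^2)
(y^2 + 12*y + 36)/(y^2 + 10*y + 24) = (y + 6)/(y + 4)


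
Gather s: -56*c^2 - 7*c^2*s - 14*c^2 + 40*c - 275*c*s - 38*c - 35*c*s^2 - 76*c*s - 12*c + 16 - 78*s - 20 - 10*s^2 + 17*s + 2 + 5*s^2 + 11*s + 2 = -70*c^2 - 10*c + s^2*(-35*c - 5) + s*(-7*c^2 - 351*c - 50)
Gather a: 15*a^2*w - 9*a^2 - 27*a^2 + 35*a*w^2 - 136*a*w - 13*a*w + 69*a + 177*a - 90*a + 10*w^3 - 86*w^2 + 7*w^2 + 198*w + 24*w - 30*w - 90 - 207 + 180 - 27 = a^2*(15*w - 36) + a*(35*w^2 - 149*w + 156) + 10*w^3 - 79*w^2 + 192*w - 144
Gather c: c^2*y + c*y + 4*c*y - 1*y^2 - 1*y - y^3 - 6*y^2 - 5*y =c^2*y + 5*c*y - y^3 - 7*y^2 - 6*y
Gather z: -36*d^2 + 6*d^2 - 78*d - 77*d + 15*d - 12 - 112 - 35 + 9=-30*d^2 - 140*d - 150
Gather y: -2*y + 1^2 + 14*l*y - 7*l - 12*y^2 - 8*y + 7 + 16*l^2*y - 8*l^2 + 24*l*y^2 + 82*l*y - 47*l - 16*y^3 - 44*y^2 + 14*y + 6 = -8*l^2 - 54*l - 16*y^3 + y^2*(24*l - 56) + y*(16*l^2 + 96*l + 4) + 14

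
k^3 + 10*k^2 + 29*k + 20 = (k + 1)*(k + 4)*(k + 5)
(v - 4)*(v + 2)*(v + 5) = v^3 + 3*v^2 - 18*v - 40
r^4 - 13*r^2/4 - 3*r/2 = r*(r - 2)*(r + 1/2)*(r + 3/2)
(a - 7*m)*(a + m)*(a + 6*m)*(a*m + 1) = a^4*m + a^3 - 43*a^2*m^3 - 42*a*m^4 - 43*a*m^2 - 42*m^3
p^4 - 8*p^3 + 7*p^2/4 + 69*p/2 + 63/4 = (p - 7)*(p - 3)*(p + 1/2)*(p + 3/2)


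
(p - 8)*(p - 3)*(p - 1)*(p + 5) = p^4 - 7*p^3 - 25*p^2 + 151*p - 120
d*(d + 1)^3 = d^4 + 3*d^3 + 3*d^2 + d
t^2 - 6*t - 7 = (t - 7)*(t + 1)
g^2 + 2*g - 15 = (g - 3)*(g + 5)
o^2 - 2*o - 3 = (o - 3)*(o + 1)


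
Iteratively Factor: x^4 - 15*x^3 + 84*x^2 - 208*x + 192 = (x - 3)*(x^3 - 12*x^2 + 48*x - 64) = (x - 4)*(x - 3)*(x^2 - 8*x + 16) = (x - 4)^2*(x - 3)*(x - 4)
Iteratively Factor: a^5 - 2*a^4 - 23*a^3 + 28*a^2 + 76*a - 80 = (a - 5)*(a^4 + 3*a^3 - 8*a^2 - 12*a + 16) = (a - 5)*(a + 4)*(a^3 - a^2 - 4*a + 4) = (a - 5)*(a - 2)*(a + 4)*(a^2 + a - 2) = (a - 5)*(a - 2)*(a + 2)*(a + 4)*(a - 1)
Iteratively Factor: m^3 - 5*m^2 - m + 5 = (m - 5)*(m^2 - 1) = (m - 5)*(m - 1)*(m + 1)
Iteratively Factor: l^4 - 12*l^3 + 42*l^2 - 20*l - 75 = (l - 3)*(l^3 - 9*l^2 + 15*l + 25) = (l - 5)*(l - 3)*(l^2 - 4*l - 5) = (l - 5)^2*(l - 3)*(l + 1)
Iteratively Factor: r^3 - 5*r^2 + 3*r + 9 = (r - 3)*(r^2 - 2*r - 3) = (r - 3)^2*(r + 1)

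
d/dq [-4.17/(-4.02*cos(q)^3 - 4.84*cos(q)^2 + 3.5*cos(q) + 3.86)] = (50.2902*cos(q)^2 + 40.3656*cos(q) - 14.595)*sin(q)/(4.02*cos(q)^3 + 4.84*cos(q)^2 - 3.5*cos(q) - 3.86)^2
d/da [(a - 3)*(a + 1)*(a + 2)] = 3*a^2 - 7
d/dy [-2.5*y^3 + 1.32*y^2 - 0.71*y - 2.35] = -7.5*y^2 + 2.64*y - 0.71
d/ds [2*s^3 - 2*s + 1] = 6*s^2 - 2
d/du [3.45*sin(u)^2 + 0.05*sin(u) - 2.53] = (6.9*sin(u) + 0.05)*cos(u)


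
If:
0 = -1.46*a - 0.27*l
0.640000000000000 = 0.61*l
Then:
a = -0.19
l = 1.05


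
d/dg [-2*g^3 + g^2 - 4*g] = -6*g^2 + 2*g - 4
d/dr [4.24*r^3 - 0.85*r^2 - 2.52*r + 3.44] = 12.72*r^2 - 1.7*r - 2.52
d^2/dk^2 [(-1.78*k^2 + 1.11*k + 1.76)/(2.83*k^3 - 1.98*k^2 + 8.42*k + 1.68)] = (-28.511684*k^6 + 53.339274*k^5 + 386.318772*k^4 - 142.859196*k^3 + 194.17488*k^2 - 204.104736*k + 219.81328)/(22.665187*k^9 - 47.572866*k^8 + 235.58901*k^7 - 250.481304*k^6 + 644.457468*k^5 - 161.173512*k^4 + 452.860136*k^3 + 340.5528*k^2 + 71.293824*k + 4.741632)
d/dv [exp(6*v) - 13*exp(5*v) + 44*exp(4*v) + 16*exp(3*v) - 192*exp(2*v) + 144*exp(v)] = (6*exp(5*v) - 65*exp(4*v) + 176*exp(3*v) + 48*exp(2*v) - 384*exp(v) + 144)*exp(v)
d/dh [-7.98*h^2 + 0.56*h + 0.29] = 0.56 - 15.96*h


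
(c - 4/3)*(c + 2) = c^2 + 2*c/3 - 8/3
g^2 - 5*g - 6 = (g - 6)*(g + 1)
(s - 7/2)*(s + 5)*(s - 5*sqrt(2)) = s^3 - 5*sqrt(2)*s^2 + 3*s^2/2 - 35*s/2 - 15*sqrt(2)*s/2 + 175*sqrt(2)/2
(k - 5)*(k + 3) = k^2 - 2*k - 15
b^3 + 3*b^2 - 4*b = b*(b - 1)*(b + 4)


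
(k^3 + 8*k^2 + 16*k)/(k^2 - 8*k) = (k^2 + 8*k + 16)/(k - 8)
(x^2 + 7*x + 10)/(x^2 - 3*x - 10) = (x + 5)/(x - 5)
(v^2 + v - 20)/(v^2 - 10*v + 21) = (v^2 + v - 20)/(v^2 - 10*v + 21)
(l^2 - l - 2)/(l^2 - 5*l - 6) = (l - 2)/(l - 6)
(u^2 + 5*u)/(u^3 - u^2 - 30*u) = 1/(u - 6)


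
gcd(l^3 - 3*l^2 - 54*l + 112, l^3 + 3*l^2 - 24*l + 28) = l^2 + 5*l - 14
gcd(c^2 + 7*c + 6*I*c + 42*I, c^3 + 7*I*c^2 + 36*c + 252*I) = c + 6*I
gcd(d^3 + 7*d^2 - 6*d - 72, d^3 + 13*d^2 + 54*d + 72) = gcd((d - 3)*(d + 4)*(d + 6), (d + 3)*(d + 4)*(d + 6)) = d^2 + 10*d + 24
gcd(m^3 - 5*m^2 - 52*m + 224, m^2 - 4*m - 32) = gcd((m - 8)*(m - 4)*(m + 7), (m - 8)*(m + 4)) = m - 8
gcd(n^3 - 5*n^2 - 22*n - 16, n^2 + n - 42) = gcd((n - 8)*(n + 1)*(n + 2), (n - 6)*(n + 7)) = 1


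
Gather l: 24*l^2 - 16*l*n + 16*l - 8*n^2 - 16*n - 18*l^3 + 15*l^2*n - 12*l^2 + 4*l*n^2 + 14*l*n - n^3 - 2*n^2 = -18*l^3 + l^2*(15*n + 12) + l*(4*n^2 - 2*n + 16) - n^3 - 10*n^2 - 16*n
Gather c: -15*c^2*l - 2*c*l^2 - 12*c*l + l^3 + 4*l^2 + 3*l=-15*c^2*l + c*(-2*l^2 - 12*l) + l^3 + 4*l^2 + 3*l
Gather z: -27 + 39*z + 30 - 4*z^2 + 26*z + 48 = -4*z^2 + 65*z + 51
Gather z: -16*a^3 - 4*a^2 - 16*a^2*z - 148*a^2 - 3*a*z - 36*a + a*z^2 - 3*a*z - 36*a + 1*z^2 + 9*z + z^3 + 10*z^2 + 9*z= -16*a^3 - 152*a^2 - 72*a + z^3 + z^2*(a + 11) + z*(-16*a^2 - 6*a + 18)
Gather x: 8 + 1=9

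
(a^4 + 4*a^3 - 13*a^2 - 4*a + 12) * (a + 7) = a^5 + 11*a^4 + 15*a^3 - 95*a^2 - 16*a + 84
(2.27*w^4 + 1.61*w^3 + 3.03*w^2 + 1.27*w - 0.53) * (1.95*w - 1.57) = 4.4265*w^5 - 0.4244*w^4 + 3.3808*w^3 - 2.2806*w^2 - 3.0274*w + 0.8321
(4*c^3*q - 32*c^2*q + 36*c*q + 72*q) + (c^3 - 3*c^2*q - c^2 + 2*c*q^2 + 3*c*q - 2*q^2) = 4*c^3*q + c^3 - 35*c^2*q - c^2 + 2*c*q^2 + 39*c*q - 2*q^2 + 72*q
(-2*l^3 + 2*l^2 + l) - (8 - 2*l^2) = -2*l^3 + 4*l^2 + l - 8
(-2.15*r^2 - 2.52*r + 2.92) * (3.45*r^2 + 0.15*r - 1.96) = -7.4175*r^4 - 9.0165*r^3 + 13.91*r^2 + 5.3772*r - 5.7232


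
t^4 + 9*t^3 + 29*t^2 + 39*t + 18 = (t + 1)*(t + 2)*(t + 3)^2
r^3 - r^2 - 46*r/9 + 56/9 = (r - 2)*(r - 4/3)*(r + 7/3)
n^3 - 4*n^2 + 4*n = n*(n - 2)^2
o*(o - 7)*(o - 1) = o^3 - 8*o^2 + 7*o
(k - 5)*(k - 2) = k^2 - 7*k + 10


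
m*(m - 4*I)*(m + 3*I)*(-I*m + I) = -I*m^4 - m^3 + I*m^3 + m^2 - 12*I*m^2 + 12*I*m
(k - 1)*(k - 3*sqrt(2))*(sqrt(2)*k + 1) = sqrt(2)*k^3 - 5*k^2 - sqrt(2)*k^2 - 3*sqrt(2)*k + 5*k + 3*sqrt(2)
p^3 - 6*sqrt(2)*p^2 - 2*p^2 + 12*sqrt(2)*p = p*(p - 2)*(p - 6*sqrt(2))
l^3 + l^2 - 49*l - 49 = (l - 7)*(l + 1)*(l + 7)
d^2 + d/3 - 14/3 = (d - 2)*(d + 7/3)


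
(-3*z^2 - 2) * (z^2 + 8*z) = -3*z^4 - 24*z^3 - 2*z^2 - 16*z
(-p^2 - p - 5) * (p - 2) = -p^3 + p^2 - 3*p + 10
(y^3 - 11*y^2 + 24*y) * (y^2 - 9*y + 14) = y^5 - 20*y^4 + 137*y^3 - 370*y^2 + 336*y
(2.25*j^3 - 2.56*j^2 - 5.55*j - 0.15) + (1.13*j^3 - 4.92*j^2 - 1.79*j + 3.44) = 3.38*j^3 - 7.48*j^2 - 7.34*j + 3.29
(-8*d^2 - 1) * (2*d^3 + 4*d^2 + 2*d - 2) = -16*d^5 - 32*d^4 - 18*d^3 + 12*d^2 - 2*d + 2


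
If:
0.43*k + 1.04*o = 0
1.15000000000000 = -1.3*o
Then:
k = 2.14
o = -0.88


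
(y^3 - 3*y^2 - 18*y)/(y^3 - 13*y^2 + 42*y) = (y + 3)/(y - 7)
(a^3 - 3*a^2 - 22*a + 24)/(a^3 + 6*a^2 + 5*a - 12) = (a - 6)/(a + 3)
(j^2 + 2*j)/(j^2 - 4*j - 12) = j/(j - 6)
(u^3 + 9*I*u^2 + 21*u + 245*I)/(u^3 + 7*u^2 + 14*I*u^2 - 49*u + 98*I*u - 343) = (u - 5*I)/(u + 7)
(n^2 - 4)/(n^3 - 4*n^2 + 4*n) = (n + 2)/(n*(n - 2))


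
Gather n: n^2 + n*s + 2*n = n^2 + n*(s + 2)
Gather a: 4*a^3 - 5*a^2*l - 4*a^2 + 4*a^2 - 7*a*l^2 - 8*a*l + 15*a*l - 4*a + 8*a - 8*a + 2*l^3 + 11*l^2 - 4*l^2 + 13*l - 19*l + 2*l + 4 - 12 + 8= 4*a^3 - 5*a^2*l + a*(-7*l^2 + 7*l - 4) + 2*l^3 + 7*l^2 - 4*l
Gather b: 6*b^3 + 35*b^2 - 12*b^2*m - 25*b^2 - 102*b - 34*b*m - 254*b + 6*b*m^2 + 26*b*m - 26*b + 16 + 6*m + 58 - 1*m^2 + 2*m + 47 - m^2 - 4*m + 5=6*b^3 + b^2*(10 - 12*m) + b*(6*m^2 - 8*m - 382) - 2*m^2 + 4*m + 126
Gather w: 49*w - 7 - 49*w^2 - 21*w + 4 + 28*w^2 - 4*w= -21*w^2 + 24*w - 3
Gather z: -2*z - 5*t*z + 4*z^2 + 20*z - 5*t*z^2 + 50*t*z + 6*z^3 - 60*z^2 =6*z^3 + z^2*(-5*t - 56) + z*(45*t + 18)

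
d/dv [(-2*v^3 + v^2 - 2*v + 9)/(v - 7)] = (-4*v^3 + 43*v^2 - 14*v + 5)/(v^2 - 14*v + 49)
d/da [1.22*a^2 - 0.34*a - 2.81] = 2.44*a - 0.34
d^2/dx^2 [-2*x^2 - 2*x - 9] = -4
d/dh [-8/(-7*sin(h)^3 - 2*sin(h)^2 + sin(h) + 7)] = 8*(-21*sin(h)^2 - 4*sin(h) + 1)*cos(h)/(7*sin(h)^3 + 2*sin(h)^2 - sin(h) - 7)^2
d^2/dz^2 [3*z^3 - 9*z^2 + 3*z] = 18*z - 18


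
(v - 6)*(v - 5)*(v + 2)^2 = v^4 - 7*v^3 - 10*v^2 + 76*v + 120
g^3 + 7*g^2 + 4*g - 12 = (g - 1)*(g + 2)*(g + 6)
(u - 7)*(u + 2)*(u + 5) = u^3 - 39*u - 70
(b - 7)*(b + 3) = b^2 - 4*b - 21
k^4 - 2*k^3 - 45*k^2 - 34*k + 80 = (k - 8)*(k - 1)*(k + 2)*(k + 5)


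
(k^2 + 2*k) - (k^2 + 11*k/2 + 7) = -7*k/2 - 7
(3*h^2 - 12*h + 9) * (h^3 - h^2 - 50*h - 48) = 3*h^5 - 15*h^4 - 129*h^3 + 447*h^2 + 126*h - 432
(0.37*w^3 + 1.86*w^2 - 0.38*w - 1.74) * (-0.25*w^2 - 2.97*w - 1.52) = -0.0925*w^5 - 1.5639*w^4 - 5.9916*w^3 - 1.2636*w^2 + 5.7454*w + 2.6448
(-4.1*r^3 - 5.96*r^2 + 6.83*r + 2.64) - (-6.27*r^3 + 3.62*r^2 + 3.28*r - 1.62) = 2.17*r^3 - 9.58*r^2 + 3.55*r + 4.26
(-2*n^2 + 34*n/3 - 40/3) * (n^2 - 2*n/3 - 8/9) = -2*n^4 + 38*n^3/3 - 172*n^2/9 - 32*n/27 + 320/27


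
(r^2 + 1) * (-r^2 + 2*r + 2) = -r^4 + 2*r^3 + r^2 + 2*r + 2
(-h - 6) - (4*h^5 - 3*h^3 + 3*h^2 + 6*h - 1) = -4*h^5 + 3*h^3 - 3*h^2 - 7*h - 5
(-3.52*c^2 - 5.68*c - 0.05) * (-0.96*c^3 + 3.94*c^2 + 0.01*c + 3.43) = 3.3792*c^5 - 8.416*c^4 - 22.3664*c^3 - 12.3274*c^2 - 19.4829*c - 0.1715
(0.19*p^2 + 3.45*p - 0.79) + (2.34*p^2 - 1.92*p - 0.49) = 2.53*p^2 + 1.53*p - 1.28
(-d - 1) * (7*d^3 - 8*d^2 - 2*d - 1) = -7*d^4 + d^3 + 10*d^2 + 3*d + 1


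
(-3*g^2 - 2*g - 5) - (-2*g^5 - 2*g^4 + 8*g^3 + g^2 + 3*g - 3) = 2*g^5 + 2*g^4 - 8*g^3 - 4*g^2 - 5*g - 2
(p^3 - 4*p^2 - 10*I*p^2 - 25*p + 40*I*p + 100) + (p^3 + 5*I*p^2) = 2*p^3 - 4*p^2 - 5*I*p^2 - 25*p + 40*I*p + 100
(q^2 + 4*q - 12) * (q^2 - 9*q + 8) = q^4 - 5*q^3 - 40*q^2 + 140*q - 96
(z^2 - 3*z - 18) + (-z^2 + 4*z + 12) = z - 6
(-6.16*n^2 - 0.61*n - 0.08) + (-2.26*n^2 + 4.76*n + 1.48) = -8.42*n^2 + 4.15*n + 1.4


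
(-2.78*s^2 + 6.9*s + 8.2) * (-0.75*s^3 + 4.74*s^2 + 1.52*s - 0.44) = 2.085*s^5 - 18.3522*s^4 + 22.3304*s^3 + 50.5792*s^2 + 9.428*s - 3.608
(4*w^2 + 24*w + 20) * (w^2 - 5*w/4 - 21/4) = 4*w^4 + 19*w^3 - 31*w^2 - 151*w - 105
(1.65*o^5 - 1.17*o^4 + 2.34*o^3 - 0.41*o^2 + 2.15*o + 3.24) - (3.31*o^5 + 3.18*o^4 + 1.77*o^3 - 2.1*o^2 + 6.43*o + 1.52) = -1.66*o^5 - 4.35*o^4 + 0.57*o^3 + 1.69*o^2 - 4.28*o + 1.72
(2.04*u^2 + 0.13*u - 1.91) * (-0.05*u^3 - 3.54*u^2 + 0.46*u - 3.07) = -0.102*u^5 - 7.2281*u^4 + 0.5737*u^3 + 0.558400000000001*u^2 - 1.2777*u + 5.8637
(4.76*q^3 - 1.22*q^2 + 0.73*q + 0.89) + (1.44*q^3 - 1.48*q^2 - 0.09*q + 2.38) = 6.2*q^3 - 2.7*q^2 + 0.64*q + 3.27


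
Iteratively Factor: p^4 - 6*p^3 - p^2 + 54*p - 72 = (p - 3)*(p^3 - 3*p^2 - 10*p + 24) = (p - 4)*(p - 3)*(p^2 + p - 6) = (p - 4)*(p - 3)*(p + 3)*(p - 2)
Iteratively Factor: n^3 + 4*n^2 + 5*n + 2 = (n + 1)*(n^2 + 3*n + 2) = (n + 1)*(n + 2)*(n + 1)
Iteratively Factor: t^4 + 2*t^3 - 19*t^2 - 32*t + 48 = (t + 4)*(t^3 - 2*t^2 - 11*t + 12) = (t - 1)*(t + 4)*(t^2 - t - 12) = (t - 1)*(t + 3)*(t + 4)*(t - 4)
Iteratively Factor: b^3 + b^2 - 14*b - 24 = (b + 2)*(b^2 - b - 12) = (b + 2)*(b + 3)*(b - 4)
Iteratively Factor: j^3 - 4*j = (j)*(j^2 - 4) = j*(j - 2)*(j + 2)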